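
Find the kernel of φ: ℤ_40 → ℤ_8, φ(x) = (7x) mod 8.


Kernel = preimage of identity
ker(φ) = {x ∈ ℤ_40 : 7x ≡ 0 (mod 8)}. Since 8 | 40, φ is well-defined. The kernel is the cyclic subgroup ⟨8⟩ of ℤ_40 (order 5), i.e. {0, 8, 16, 24, 32}

ker(φ) = {0, 8, 16, 24, 32}


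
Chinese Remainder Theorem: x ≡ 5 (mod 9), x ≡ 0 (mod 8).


m₁ = 9, m₂ = 8, gcd = 1, so CRT applies. M = m₁·m₂ = 72
Let M₁ = M/m₁ = 8, M₂ = M/m₂ = 9
Find y₁ ≡ M₁⁻¹ (mod m₁): 8⁻¹ ≡ 8 (mod 9)
Find y₂ ≡ M₂⁻¹ (mod m₂): 9⁻¹ ≡ 1 (mod 8)
x = a₁·M₁·y₁ + a₂·M₂·y₂ = 5·8·8 + 0·9·1 = 320
Reduce mod 72: x ≡ 32
Check: 32 mod 9 = 5 ✓, 32 mod 8 = 0 ✓

x ≡ 32 (mod 72)


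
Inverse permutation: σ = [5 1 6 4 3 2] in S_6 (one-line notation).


To find σ⁻¹, swap domain and range:
σ(1) = 5 → σ⁻¹(5) = 1
σ(2) = 1 → σ⁻¹(1) = 2
σ(3) = 6 → σ⁻¹(6) = 3
σ(4) = 4 → σ⁻¹(4) = 4
σ(5) = 3 → σ⁻¹(3) = 5
σ(6) = 2 → σ⁻¹(2) = 6

σ⁻¹ = [2 6 5 4 1 3]


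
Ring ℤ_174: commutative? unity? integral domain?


ℤ_174 is a commutative ring with unity 1; 174 = 2×87 is composite, so 2·87 ≡ 0 gives zero divisors (not an integral domain)
Commutative: Yes
Integral domain: No
Has unity: Yes

ℤ_174: Commutative=Yes, Unity=Yes


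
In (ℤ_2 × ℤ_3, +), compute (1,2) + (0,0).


Operation: componentwise addition mod (2, 3)
(1,2) + (0,0) = ((a₁+b₁) mod 2, (a₂+b₂) mod 3) with a = (1,2), b = (0,0)

(1,2) + (0,0) = (1,2)


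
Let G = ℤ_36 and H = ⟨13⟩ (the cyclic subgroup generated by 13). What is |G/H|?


|⟨13⟩| = n / gcd(13, 36) = 36 / 1 = 36
H is normal (ℤ_36 is abelian).
|G/H| = |G| / |H| = 36 / 36 = 1

|G/H| = 1


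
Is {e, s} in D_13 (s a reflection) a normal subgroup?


H = {e, s} in D_13 (s a reflection)
r·s·r⁻¹ = sr⁻² ≠ s for n ≥ 3, so {e, s} is not closed under conjugation

No, not a normal subgroup


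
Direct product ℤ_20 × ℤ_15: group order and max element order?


|ℤ_20 × ℤ_15| = 20 × 15 = 300
Max element order = lcm(20,15) = 60
Cyclic? No (gcd=5)

|ℤ_20×ℤ_15| = 300, max element order = 60


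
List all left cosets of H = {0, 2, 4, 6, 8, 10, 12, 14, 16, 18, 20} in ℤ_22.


H = {0, 2, 4, 6, 8, 10, 12, 14, 16, 18, 20}, |H| = 11
Number of cosets = |G|/|H| = 22/11 = 2
0 + H = {0, 2, 4, 6, 8, 10, 12, 14, 16, 18, 20}
1 + H = {1, 3, 5, 7, 9, 11, 13, 15, 17, 19, 21}

Cosets: 0+H={0,2,4,6,8,10,12,14,16,18,20}; 1+H={1,3,5,7,9,11,13,15,17,19,21}


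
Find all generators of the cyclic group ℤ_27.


g generates ℤ_n iff gcd(g,n) = 1
Prime factors of 27: 3
Generators are g ∈ {1,...,26} not divisible by any of these primes.
Generators: {1, 2, 4, 5, 7, 8, 10, 11, 13, 14, 16, 17, 19, 20, 22, 23, 25, 26}
Number of generators = φ(27) = 18

Generators of ℤ_27 = {1, 2, 4, 5, 7, 8, 10, 11, 13, 14, 16, 17, 19, 20, 22, 23, 25, 26}


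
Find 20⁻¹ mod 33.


Use the extended Euclidean algorithm to write 1 = 20·s + 33·t; then s mod 33 is the inverse.
Euclidean algorithm:
  20 = 0·33 + 20
  33 = 1·20 + 13
  20 = 1·13 + 7
  13 = 1·7 + 6
  7 = 1·6 + 1
  6 = 6·1 + 0
gcd(20,33) = 1
Back-substitution gives: 20·(5) + 33·(-3) = 1
So 20⁻¹ ≡ 5 ≡ 5 (mod 33)
Check: 20 × 5 = 100 ≡ 1 (mod 33) ✓

20⁻¹ ≡ 5 (mod 33)


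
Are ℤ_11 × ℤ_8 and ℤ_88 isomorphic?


Comparing ℤ_11 × ℤ_8 and ℤ_88:
gcd(11,8) = 1, so ℤ_11 × ℤ_8 ≅ ℤ_88 (CRT)

Yes, ℤ_11 × ℤ_8 ≅ ℤ_88


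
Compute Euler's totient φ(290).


Factor n: 290 = 2 × 5 × 29
φ(n) = n · ∏(1 - 1/p) over distinct primes p | n
φ(290) = 290 · (1 - 1/2) · (1 - 1/5) · (1 - 1/29) = 112

φ(290) = 112


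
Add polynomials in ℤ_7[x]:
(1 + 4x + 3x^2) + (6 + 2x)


Add coefficients mod 7:
x^0: 1 + 6 = 0 (mod 7)
x^1: 4 + 2 = 6 (mod 7)
x^2: 3 + 0 = 3 (mod 7)
Result: 6x + 3x^2

f + g = 6x + 3x^2


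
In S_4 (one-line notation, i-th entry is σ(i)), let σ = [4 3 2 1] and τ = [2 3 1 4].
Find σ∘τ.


σ∘τ: apply τ first, then σ
1 →τ 2 →σ 3
2 →τ 3 →σ 2
3 →τ 1 →σ 4
4 →τ 4 →σ 1

σ∘τ = [3 2 4 1]


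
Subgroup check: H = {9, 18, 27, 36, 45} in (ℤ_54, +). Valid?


Subgroup test for H = {9, 18, 27, 36, 45} in (ℤ_54, +):
(1) 0 ∈ H? No
(2) Closure: for all a,b ∈ H, (a+b) mod 54 ∈ H? No  [counterexample: 9 + 45 = 0 ∉ H]
(3) Inverses: for all a ∈ H, -a mod 54 ∈ H? Yes

No, H is not a subgroup of ℤ_54


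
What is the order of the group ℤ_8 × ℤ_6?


|A × B| = |A| · |B|
|ℤ_8 × ℤ_6| = 8 × 6 = 48

|ℤ_8 × ℤ_6| = 48


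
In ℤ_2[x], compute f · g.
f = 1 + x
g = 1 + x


Expand and collect like terms; reduce coefficients mod 2:
x^0: 1·1 = 1 ≡ 1 (mod 2)
x^1: 1·1 + 1·1 = 2 ≡ 0 (mod 2)
x^2: 1·1 = 1 ≡ 1 (mod 2)
Result: 1 + x^2

f · g = 1 + x^2


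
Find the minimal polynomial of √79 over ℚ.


√79 satisfies x² - 79 = 0, irreducible over ℚ since 79 is squarefree

Minimal polynomial: x² - 79


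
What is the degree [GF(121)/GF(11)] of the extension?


GF(121) = GF(11^2), so the extension degree is 2

[GF(121)/GF(11)] = 2


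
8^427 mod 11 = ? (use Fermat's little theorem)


Fermat's little theorem: if p is prime and gcd(a,p)=1, then a^(p-1) ≡ 1 (mod p)
p = 11 is prime, gcd(8,11) = 1
Reduce exponent: 427 mod 10 = 7
So 8^427 ≡ 8^7 (mod 11)
8^7 mod 11 = 2

8^427 ≡ 2 (mod 11)


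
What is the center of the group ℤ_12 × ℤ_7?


Z(G) = {g ∈ G | gx = xg for all x ∈ G}
Direct product of abelian groups is abelian, so Z(G) = G

Z(ℤ_12 × ℤ_7) = ℤ_12 × ℤ_7


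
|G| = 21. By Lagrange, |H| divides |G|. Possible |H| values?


Lagrange's theorem: |H| divides |G|
|G| = 21
Divisors of 21: 1, 3, 7, 21

Possible subgroup orders: {1, 3, 7, 21}


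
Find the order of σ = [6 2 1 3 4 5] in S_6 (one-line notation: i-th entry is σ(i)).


Cycle decomposition: (1 6 5 4 3)
Cycle lengths: 5
Order = lcm(5) = 5

ord(σ) = 5


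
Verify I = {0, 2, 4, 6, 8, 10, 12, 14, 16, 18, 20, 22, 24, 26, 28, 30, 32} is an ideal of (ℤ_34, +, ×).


Check ideal conditions for I = {0, 2, 4, 6, 8, 10, 12, 14, 16, 18, 20, 22, 24, 26, 28, 30, 32} in ℤ_34:
(1) I is an additive subgroup? Yes
(2) For r ∈ ℤ_34 and a ∈ I: r·a ∈ I? Yes

Yes, I is an ideal of ℤ_34


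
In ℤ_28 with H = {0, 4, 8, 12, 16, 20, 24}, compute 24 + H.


24 + H = {24 + h (mod 28) : h ∈ H}
24+0=24, 24+4=0, 24+8=4, 24+12=8, 24+16=12, 24+20=16, 24+24=20
24 + H = {0, 4, 8, 12, 16, 20, 24} = 0 + H

24 + H = {0, 4, 8, 12, 16, 20, 24}


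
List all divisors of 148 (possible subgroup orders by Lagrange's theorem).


Lagrange's theorem: |H| divides |G|
|G| = 148
Divisors of 148: 1, 2, 4, 37, 74, 148

Possible subgroup orders: {1, 2, 4, 37, 74, 148}


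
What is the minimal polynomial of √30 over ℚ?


√30 satisfies x² - 30 = 0, irreducible over ℚ since 30 is squarefree

Minimal polynomial: x² - 30


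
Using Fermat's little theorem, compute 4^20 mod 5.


Fermat's little theorem: if p is prime and gcd(a,p)=1, then a^(p-1) ≡ 1 (mod p)
p = 5 is prime, gcd(4,5) = 1
Reduce exponent: 20 mod 4 = 0
So 4^20 ≡ 4^0 (mod 5)
4^0 = 1

4^20 ≡ 1 (mod 5)


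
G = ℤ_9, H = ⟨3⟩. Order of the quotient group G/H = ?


|⟨3⟩| = n / gcd(3, 9) = 9 / 3 = 3
H is normal (ℤ_9 is abelian).
|G/H| = |G| / |H| = 9 / 3 = 3

|G/H| = 3


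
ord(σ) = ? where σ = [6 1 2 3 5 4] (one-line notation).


Cycle decomposition: (1 6 4 3 2)
Cycle lengths: 5
Order = lcm(5) = 5

ord(σ) = 5


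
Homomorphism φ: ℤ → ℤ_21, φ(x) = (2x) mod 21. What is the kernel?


Kernel = preimage of identity
ker(φ) = {x ∈ ℤ : 2x ≡ 0 (mod 21)}. gcd(2,21) = 1, so 2x ≡ 0 (mod 21) ⟺ x ≡ 0 (mod 21/1 = 21). Hence ker(φ) = 21ℤ

ker(φ) = 21ℤ


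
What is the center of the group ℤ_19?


Z(G) = {g ∈ G | gx = xg for all x ∈ G}
ℤ_19 is abelian, so Z(G) = G

Z(ℤ_19) = ℤ_19


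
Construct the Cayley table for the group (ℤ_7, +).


Elements: {0, 1, 2, 3, 4, 5, 6}
Operation: addition mod 7
Entry (a, b) = (a + b) mod 7

Cayley table:
  | 0 | 1 | 2 | 3 | 4 | 5 | 6
0 | 0 | 1 | 2 | 3 | 4 | 5 | 6
1 | 1 | 2 | 3 | 4 | 5 | 6 | 0
2 | 2 | 3 | 4 | 5 | 6 | 0 | 1
3 | 3 | 4 | 5 | 6 | 0 | 1 | 2
4 | 4 | 5 | 6 | 0 | 1 | 2 | 3
5 | 5 | 6 | 0 | 1 | 2 | 3 | 4
6 | 6 | 0 | 1 | 2 | 3 | 4 | 5


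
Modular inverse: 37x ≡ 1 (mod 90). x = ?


Use the extended Euclidean algorithm to write 1 = 37·s + 90·t; then s mod 90 is the inverse.
Euclidean algorithm:
  37 = 0·90 + 37
  90 = 2·37 + 16
  37 = 2·16 + 5
  16 = 3·5 + 1
  5 = 5·1 + 0
gcd(37,90) = 1
Back-substitution gives: 37·(-17) + 90·(7) = 1
So 37⁻¹ ≡ -17 ≡ 73 (mod 90)
Check: 37 × 73 = 2701 ≡ 1 (mod 90) ✓

37⁻¹ ≡ 73 (mod 90)


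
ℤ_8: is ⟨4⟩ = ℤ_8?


g generates ℤ_n iff gcd(g, n) = 1
gcd(4, 8) = 4
Since gcd = 4 ≠ 1, ⟨4⟩ has order 2 < 8, so 4 is not a generator.

No, 4 does not generate ℤ_8


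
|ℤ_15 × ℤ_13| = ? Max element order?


|ℤ_15 × ℤ_13| = 15 × 13 = 195
Max element order = lcm(15,13) = 195
Cyclic? Yes (gcd=1)

|ℤ_15×ℤ_13| = 195, max element order = 195


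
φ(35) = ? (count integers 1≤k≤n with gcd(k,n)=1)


Factor n: 35 = 5 × 7
φ(n) = n · ∏(1 - 1/p) over distinct primes p | n
φ(35) = 35 · (1 - 1/5) · (1 - 1/7) = 24

φ(35) = 24


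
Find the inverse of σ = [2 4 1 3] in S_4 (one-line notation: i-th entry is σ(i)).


To find σ⁻¹, swap domain and range:
σ(1) = 2 → σ⁻¹(2) = 1
σ(2) = 4 → σ⁻¹(4) = 2
σ(3) = 1 → σ⁻¹(1) = 3
σ(4) = 3 → σ⁻¹(3) = 4

σ⁻¹ = [3 1 4 2]


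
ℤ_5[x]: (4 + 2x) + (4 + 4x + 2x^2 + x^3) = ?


Add coefficients mod 5:
x^0: 4 + 4 = 3 (mod 5)
x^1: 2 + 4 = 1 (mod 5)
x^2: 0 + 2 = 2 (mod 5)
x^3: 0 + 1 = 1 (mod 5)
Result: 3 + x + 2x^2 + x^3

f + g = 3 + x + 2x^2 + x^3


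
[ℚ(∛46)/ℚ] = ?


∛46 has minimal polynomial x³ - 46 (irreducible over ℚ since 46 is not a perfect cube)

[ℚ(∛46)/ℚ] = 3


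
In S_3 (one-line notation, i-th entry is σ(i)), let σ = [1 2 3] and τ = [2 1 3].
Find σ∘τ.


σ∘τ: apply τ first, then σ
1 →τ 2 →σ 2
2 →τ 1 →σ 1
3 →τ 3 →σ 3

σ∘τ = [2 1 3]


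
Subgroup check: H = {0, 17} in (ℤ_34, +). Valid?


Subgroup test for H = {0, 17} in (ℤ_34, +):
(1) 0 ∈ H? Yes
(2) Closure: for all a,b ∈ H, (a+b) mod 34 ∈ H? Yes
(3) Inverses: for all a ∈ H, -a mod 34 ∈ H? Yes

Yes, H is a subgroup of ℤ_34


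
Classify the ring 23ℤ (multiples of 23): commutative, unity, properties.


23ℤ is a commutative ring under +,× but has no multiplicative identity (1 ∉ 23ℤ); it has no zero divisors, but without unity it is not an integral domain
Commutative: Yes
Integral domain: No
Has unity: No

23ℤ (multiples of 23): Commutative=Yes, Unity=No


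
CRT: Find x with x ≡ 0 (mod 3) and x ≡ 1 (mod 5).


m₁ = 3, m₂ = 5, gcd = 1, so CRT applies. M = m₁·m₂ = 15
Let M₁ = M/m₁ = 5, M₂ = M/m₂ = 3
Find y₁ ≡ M₁⁻¹ (mod m₁): 5⁻¹ ≡ 2 (mod 3)
Find y₂ ≡ M₂⁻¹ (mod m₂): 3⁻¹ ≡ 2 (mod 5)
x = a₁·M₁·y₁ + a₂·M₂·y₂ = 0·5·2 + 1·3·2 = 6
Reduce mod 15: x ≡ 6
Check: 6 mod 3 = 0 ✓, 6 mod 5 = 1 ✓

x ≡ 6 (mod 15)


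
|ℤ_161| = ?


ℤ_n has n elements.

|ℤ_161| = 161


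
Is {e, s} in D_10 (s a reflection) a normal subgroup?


H = {e, s} in D_10 (s a reflection)
r·s·r⁻¹ = sr⁻² ≠ s for n ≥ 3, so {e, s} is not closed under conjugation

No, not a normal subgroup


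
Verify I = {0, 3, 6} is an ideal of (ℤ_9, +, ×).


Check ideal conditions for I = {0, 3, 6} in ℤ_9:
(1) I is an additive subgroup? Yes
(2) For r ∈ ℤ_9 and a ∈ I: r·a ∈ I? Yes

Yes, I is an ideal of ℤ_9


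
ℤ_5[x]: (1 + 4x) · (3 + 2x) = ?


Expand and collect like terms; reduce coefficients mod 5:
x^0: 1·3 = 3 ≡ 3 (mod 5)
x^1: 1·2 + 4·3 = 14 ≡ 4 (mod 5)
x^2: 4·2 = 8 ≡ 3 (mod 5)
Result: 3 + 4x + 3x^2

f · g = 3 + 4x + 3x^2


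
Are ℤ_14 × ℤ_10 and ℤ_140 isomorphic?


Comparing ℤ_14 × ℤ_10 and ℤ_140:
gcd(14,10) = 2 ≠ 1. Max element order in ℤ_14×ℤ_10 is lcm(14,10) = 70 < 140, so it has no element of order 140

No, ℤ_14 × ℤ_10 ≇ ℤ_140


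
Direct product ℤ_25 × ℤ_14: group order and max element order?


|ℤ_25 × ℤ_14| = 25 × 14 = 350
Max element order = lcm(25,14) = 350
Cyclic? Yes (gcd=1)

|ℤ_25×ℤ_14| = 350, max element order = 350


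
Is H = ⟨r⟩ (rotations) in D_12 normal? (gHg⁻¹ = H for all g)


H = ⟨r⟩ (rotations) in D_12
The rotation subgroup ⟨r⟩ has index 2 in D_12, so it is normal

Yes, normal subgroup


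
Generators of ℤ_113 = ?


g generates ℤ_n iff gcd(g,n) = 1
Prime factors of 113: 113
Generators are g ∈ {1,...,112} not divisible by any of these primes.
Generators: {1, 2, 3, 4, 5, 6, 7, 8, 9, 10, 11, 12, 13, 14, 15, 16, 17, 18, 19, 20, 21, 22, 23, 24, 25, 26, 27, 28, 29, 30, 31, 32, 33, 34, 35, 36, 37, 38, 39, 40, 41, 42, 43, 44, 45, 46, 47, 48, 49, 50, 51, 52, 53, 54, 55, 56, 57, 58, 59, 60, 61, 62, 63, 64, 65, 66, 67, 68, 69, 70, 71, 72, 73, 74, 75, 76, 77, 78, 79, 80, 81, 82, 83, 84, 85, 86, 87, 88, 89, 90, 91, 92, 93, 94, 95, 96, 97, 98, 99, 100, 101, 102, 103, 104, 105, 106, 107, 108, 109, 110, 111, 112}
Number of generators = φ(113) = 112

Generators of ℤ_113 = {1, 2, 3, 4, 5, 6, 7, 8, 9, 10, 11, 12, 13, 14, 15, 16, 17, 18, 19, 20, 21, 22, 23, 24, 25, 26, 27, 28, 29, 30, 31, 32, 33, 34, 35, 36, 37, 38, 39, 40, 41, 42, 43, 44, 45, 46, 47, 48, 49, 50, 51, 52, 53, 54, 55, 56, 57, 58, 59, 60, 61, 62, 63, 64, 65, 66, 67, 68, 69, 70, 71, 72, 73, 74, 75, 76, 77, 78, 79, 80, 81, 82, 83, 84, 85, 86, 87, 88, 89, 90, 91, 92, 93, 94, 95, 96, 97, 98, 99, 100, 101, 102, 103, 104, 105, 106, 107, 108, 109, 110, 111, 112}


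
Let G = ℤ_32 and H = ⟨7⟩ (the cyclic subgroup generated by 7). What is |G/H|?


|⟨7⟩| = n / gcd(7, 32) = 32 / 1 = 32
H is normal (ℤ_32 is abelian).
|G/H| = |G| / |H| = 32 / 32 = 1

|G/H| = 1


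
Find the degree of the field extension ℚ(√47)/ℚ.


√47 has minimal polynomial x² - 47 (irreducible over ℚ since 47 is squarefree)

[ℚ(√47)/ℚ] = 2


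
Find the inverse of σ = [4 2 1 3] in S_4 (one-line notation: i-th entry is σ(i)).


To find σ⁻¹, swap domain and range:
σ(1) = 4 → σ⁻¹(4) = 1
σ(2) = 2 → σ⁻¹(2) = 2
σ(3) = 1 → σ⁻¹(1) = 3
σ(4) = 3 → σ⁻¹(3) = 4

σ⁻¹ = [3 2 4 1]


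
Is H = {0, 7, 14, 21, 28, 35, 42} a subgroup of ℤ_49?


Subgroup test for H = {0, 7, 14, 21, 28, 35, 42} in (ℤ_49, +):
(1) 0 ∈ H? Yes
(2) Closure: for all a,b ∈ H, (a+b) mod 49 ∈ H? Yes
(3) Inverses: for all a ∈ H, -a mod 49 ∈ H? Yes

Yes, H is a subgroup of ℤ_49


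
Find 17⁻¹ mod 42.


Use the extended Euclidean algorithm to write 1 = 17·s + 42·t; then s mod 42 is the inverse.
Euclidean algorithm:
  17 = 0·42 + 17
  42 = 2·17 + 8
  17 = 2·8 + 1
  8 = 8·1 + 0
gcd(17,42) = 1
Back-substitution gives: 17·(5) + 42·(-2) = 1
So 17⁻¹ ≡ 5 ≡ 5 (mod 42)
Check: 17 × 5 = 85 ≡ 1 (mod 42) ✓

17⁻¹ ≡ 5 (mod 42)


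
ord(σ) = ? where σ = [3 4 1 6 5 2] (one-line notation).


Cycle decomposition: (1 3) (2 4 6)
Cycle lengths: 2, 3
Order = lcm(2, 3) = 6

ord(σ) = 6


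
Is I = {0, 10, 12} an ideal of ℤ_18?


Check ideal conditions for I = {0, 10, 12} in ℤ_18:
(1) I is an additive subgroup? No
(2) For r ∈ ℤ_18 and a ∈ I: r·a ∈ I? No  [counterexample: r=2, a=10, r·a mod 18 = 2 ∉ I]

No, I is not an ideal of ℤ_18


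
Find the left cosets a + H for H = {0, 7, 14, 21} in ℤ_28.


H = {0, 7, 14, 21}, |H| = 4
Number of cosets = |G|/|H| = 28/4 = 7
0 + H = {0, 7, 14, 21}
1 + H = {1, 8, 15, 22}
2 + H = {2, 9, 16, 23}
3 + H = {3, 10, 17, 24}
4 + H = {4, 11, 18, 25}
5 + H = {5, 12, 19, 26}
6 + H = {6, 13, 20, 27}

Cosets: 0+H={0,7,14,21}; 1+H={1,8,15,22}; 2+H={2,9,16,23}; 3+H={3,10,17,24}; 4+H={4,11,18,25}; 5+H={5,12,19,26}; 6+H={6,13,20,27}


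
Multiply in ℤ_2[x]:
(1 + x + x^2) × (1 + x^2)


Expand and collect like terms; reduce coefficients mod 2:
x^0: 1·1 = 1 ≡ 1 (mod 2)
x^1: 1·0 + 1·1 = 1 ≡ 1 (mod 2)
x^2: 1·1 + 1·0 + 1·1 = 2 ≡ 0 (mod 2)
x^3: 1·1 + 1·0 = 1 ≡ 1 (mod 2)
x^4: 1·1 = 1 ≡ 1 (mod 2)
Result: 1 + x + x^3 + x^4

f · g = 1 + x + x^3 + x^4


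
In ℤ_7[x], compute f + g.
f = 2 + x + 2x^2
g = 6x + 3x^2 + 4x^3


Add coefficients mod 7:
x^0: 2 + 0 = 2 (mod 7)
x^1: 1 + 6 = 0 (mod 7)
x^2: 2 + 3 = 5 (mod 7)
x^3: 0 + 4 = 4 (mod 7)
Result: 2 + 5x^2 + 4x^3

f + g = 2 + 5x^2 + 4x^3


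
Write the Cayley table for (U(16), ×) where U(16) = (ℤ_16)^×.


Elements: {1, 3, 5, 7, 9, 11, 13, 15}
Operation: multiplication mod 16
Entry (a, b) = (a × b) mod 16

Cayley table:
   |  1 |  3 |  5 |  7 |  9 | 11 | 13 | 15
 1 |  1 |  3 |  5 |  7 |  9 | 11 | 13 | 15
 3 |  3 |  9 | 15 |  5 | 11 |  1 |  7 | 13
 5 |  5 | 15 |  9 |  3 | 13 |  7 |  1 | 11
 7 |  7 |  5 |  3 |  1 | 15 | 13 | 11 |  9
 9 |  9 | 11 | 13 | 15 |  1 |  3 |  5 |  7
11 | 11 |  1 |  7 | 13 |  3 |  9 | 15 |  5
13 | 13 |  7 |  1 | 11 |  5 | 15 |  9 |  3
15 | 15 | 13 | 11 |  9 |  7 |  5 |  3 |  1


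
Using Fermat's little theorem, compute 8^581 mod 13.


Fermat's little theorem: if p is prime and gcd(a,p)=1, then a^(p-1) ≡ 1 (mod p)
p = 13 is prime, gcd(8,13) = 1
Reduce exponent: 581 mod 12 = 5
So 8^581 ≡ 8^5 (mod 13)
8^5 mod 13 = 8

8^581 ≡ 8 (mod 13)


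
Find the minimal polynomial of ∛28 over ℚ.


∛28 satisfies x³ - 28 = 0, irreducible over ℚ (no rational root; 28 is not a perfect cube)

Minimal polynomial: x³ - 28


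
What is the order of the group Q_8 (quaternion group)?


Q_8 = {±1, ±i, ±j, ±k}
|Q_8| = 8

|Q_8 (quaternion group)| = 8


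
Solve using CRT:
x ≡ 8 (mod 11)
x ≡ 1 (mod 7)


m₁ = 11, m₂ = 7, gcd = 1, so CRT applies. M = m₁·m₂ = 77
Let M₁ = M/m₁ = 7, M₂ = M/m₂ = 11
Find y₁ ≡ M₁⁻¹ (mod m₁): 7⁻¹ ≡ 8 (mod 11)
Find y₂ ≡ M₂⁻¹ (mod m₂): 11⁻¹ ≡ 2 (mod 7)
x = a₁·M₁·y₁ + a₂·M₂·y₂ = 8·7·8 + 1·11·2 = 470
Reduce mod 77: x ≡ 8
Check: 8 mod 11 = 8 ✓, 8 mod 7 = 1 ✓

x ≡ 8 (mod 77)


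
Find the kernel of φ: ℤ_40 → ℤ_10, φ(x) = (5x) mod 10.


Kernel = preimage of identity
ker(φ) = {x ∈ ℤ_40 : 5x ≡ 0 (mod 10)}. Since 10 | 40, φ is well-defined. The kernel is the cyclic subgroup ⟨2⟩ of ℤ_40 (order 20), i.e. {0, 2, 4, 6, 8, 10, 12, 14, 16, 18, 20, 22, 24, 26, 28, 30, 32, 34, 36, 38}

ker(φ) = {0, 2, 4, 6, 8, 10, 12, 14, 16, 18, 20, 22, 24, 26, 28, 30, 32, 34, 36, 38}


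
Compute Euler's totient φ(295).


Factor n: 295 = 5 × 59
φ(n) = n · ∏(1 - 1/p) over distinct primes p | n
φ(295) = 295 · (1 - 1/5) · (1 - 1/59) = 232

φ(295) = 232


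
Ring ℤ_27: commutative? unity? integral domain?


ℤ_27 is a commutative ring with unity 1; 27 = 3×9 is composite, so 3·9 ≡ 0 gives zero divisors (not an integral domain)
Commutative: Yes
Integral domain: No
Has unity: Yes

ℤ_27: Commutative=Yes, Unity=Yes


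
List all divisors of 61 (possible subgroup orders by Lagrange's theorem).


Lagrange's theorem: |H| divides |G|
|G| = 61
Divisors of 61: 1, 61

Possible subgroup orders: {1, 61}


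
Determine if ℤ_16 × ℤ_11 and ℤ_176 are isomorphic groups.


Comparing ℤ_16 × ℤ_11 and ℤ_176:
gcd(16,11) = 1, so ℤ_16 × ℤ_11 ≅ ℤ_176 (CRT)

Yes, ℤ_16 × ℤ_11 ≅ ℤ_176


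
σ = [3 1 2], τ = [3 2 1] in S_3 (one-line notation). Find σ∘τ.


σ∘τ: apply τ first, then σ
1 →τ 3 →σ 2
2 →τ 2 →σ 1
3 →τ 1 →σ 3

σ∘τ = [2 1 3]


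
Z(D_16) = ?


Z(G) = {g ∈ G | gx = xg for all x ∈ G}
For even n, Z(D_n) = {e, r^(n/2)}: the 180° rotation r^8 commutes with every reflection and rotation

Z(D_16) = {e, r^8}


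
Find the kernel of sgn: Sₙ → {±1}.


Kernel = preimage of identity
ker(sgn) = even permutations = Aₙ

ker(sgn) = Aₙ


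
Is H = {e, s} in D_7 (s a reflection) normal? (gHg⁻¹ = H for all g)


H = {e, s} in D_7 (s a reflection)
r·s·r⁻¹ = sr⁻² ≠ s for n ≥ 3, so {e, s} is not closed under conjugation

No, not a normal subgroup


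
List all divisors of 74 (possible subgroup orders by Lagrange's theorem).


Lagrange's theorem: |H| divides |G|
|G| = 74
Divisors of 74: 1, 2, 37, 74

Possible subgroup orders: {1, 2, 37, 74}


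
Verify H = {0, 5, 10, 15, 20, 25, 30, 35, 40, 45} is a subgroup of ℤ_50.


Subgroup test for H = {0, 5, 10, 15, 20, 25, 30, 35, 40, 45} in (ℤ_50, +):
(1) 0 ∈ H? Yes
(2) Closure: for all a,b ∈ H, (a+b) mod 50 ∈ H? Yes
(3) Inverses: for all a ∈ H, -a mod 50 ∈ H? Yes

Yes, H is a subgroup of ℤ_50


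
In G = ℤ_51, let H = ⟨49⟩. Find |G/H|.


|⟨49⟩| = n / gcd(49, 51) = 51 / 1 = 51
H is normal (ℤ_51 is abelian).
|G/H| = |G| / |H| = 51 / 51 = 1

|G/H| = 1


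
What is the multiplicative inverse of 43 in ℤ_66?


Use the extended Euclidean algorithm to write 1 = 43·s + 66·t; then s mod 66 is the inverse.
Euclidean algorithm:
  43 = 0·66 + 43
  66 = 1·43 + 23
  43 = 1·23 + 20
  23 = 1·20 + 3
  20 = 6·3 + 2
  3 = 1·2 + 1
  2 = 2·1 + 0
gcd(43,66) = 1
Back-substitution gives: 43·(-23) + 66·(15) = 1
So 43⁻¹ ≡ -23 ≡ 43 (mod 66)
Check: 43 × 43 = 1849 ≡ 1 (mod 66) ✓

43⁻¹ ≡ 43 (mod 66)


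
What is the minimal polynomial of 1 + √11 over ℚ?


Let α = 1 + √11. Then α - 1 = √11, so (α - 1)² = 11, giving α² - 2α - 10 = 0. Degree 2 and α ∉ ℚ, so this is the minimal polynomial.

Minimal polynomial: x² - 2x - 10


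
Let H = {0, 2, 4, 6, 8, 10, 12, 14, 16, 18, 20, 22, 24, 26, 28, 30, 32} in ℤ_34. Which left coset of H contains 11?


11 + H = {11 + h (mod 34) : h ∈ H}
11+0=11, 11+2=13, 11+4=15, 11+6=17, 11+8=19, 11+10=21, 11+12=23, 11+14=25, 11+16=27, 11+18=29, 11+20=31, 11+22=33, 11+24=1, 11+26=3, 11+28=5, 11+30=7, 11+32=9
11 + H = {1, 3, 5, 7, 9, 11, 13, 15, 17, 19, 21, 23, 25, 27, 29, 31, 33} = 1 + H

11 + H = {1, 3, 5, 7, 9, 11, 13, 15, 17, 19, 21, 23, 25, 27, 29, 31, 33}


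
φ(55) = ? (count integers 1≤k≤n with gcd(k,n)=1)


Factor n: 55 = 5 × 11
φ(n) = n · ∏(1 - 1/p) over distinct primes p | n
φ(55) = 55 · (1 - 1/5) · (1 - 1/11) = 40

φ(55) = 40


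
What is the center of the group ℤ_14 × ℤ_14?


Z(G) = {g ∈ G | gx = xg for all x ∈ G}
Direct product of abelian groups is abelian, so Z(G) = G

Z(ℤ_14 × ℤ_14) = ℤ_14 × ℤ_14


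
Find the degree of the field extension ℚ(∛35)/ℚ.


∛35 has minimal polynomial x³ - 35 (irreducible over ℚ since 35 is not a perfect cube)

[ℚ(∛35)/ℚ] = 3


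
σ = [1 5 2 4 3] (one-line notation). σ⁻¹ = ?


To find σ⁻¹, swap domain and range:
σ(1) = 1 → σ⁻¹(1) = 1
σ(2) = 5 → σ⁻¹(5) = 2
σ(3) = 2 → σ⁻¹(2) = 3
σ(4) = 4 → σ⁻¹(4) = 4
σ(5) = 3 → σ⁻¹(3) = 5

σ⁻¹ = [1 3 5 4 2]


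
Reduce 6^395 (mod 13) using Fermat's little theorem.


Fermat's little theorem: if p is prime and gcd(a,p)=1, then a^(p-1) ≡ 1 (mod p)
p = 13 is prime, gcd(6,13) = 1
Reduce exponent: 395 mod 12 = 11
So 6^395 ≡ 6^11 (mod 13)
6^11 mod 13 = 11

6^395 ≡ 11 (mod 13)


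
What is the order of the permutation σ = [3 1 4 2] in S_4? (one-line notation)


Cycle decomposition: (1 3 4 2)
Cycle lengths: 4
Order = lcm(4) = 4

ord(σ) = 4


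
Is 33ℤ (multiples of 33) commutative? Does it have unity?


33ℤ is a commutative ring under +,× but has no multiplicative identity (1 ∉ 33ℤ); it has no zero divisors, but without unity it is not an integral domain
Commutative: Yes
Integral domain: No
Has unity: No

33ℤ (multiples of 33): Commutative=Yes, Unity=No


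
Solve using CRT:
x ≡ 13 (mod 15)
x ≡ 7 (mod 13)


m₁ = 15, m₂ = 13, gcd = 1, so CRT applies. M = m₁·m₂ = 195
Let M₁ = M/m₁ = 13, M₂ = M/m₂ = 15
Find y₁ ≡ M₁⁻¹ (mod m₁): 13⁻¹ ≡ 7 (mod 15)
Find y₂ ≡ M₂⁻¹ (mod m₂): 15⁻¹ ≡ 7 (mod 13)
x = a₁·M₁·y₁ + a₂·M₂·y₂ = 13·13·7 + 7·15·7 = 1918
Reduce mod 195: x ≡ 163
Check: 163 mod 15 = 13 ✓, 163 mod 13 = 7 ✓

x ≡ 163 (mod 195)


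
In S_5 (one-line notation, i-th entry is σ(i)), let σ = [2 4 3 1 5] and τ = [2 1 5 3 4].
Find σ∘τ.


σ∘τ: apply τ first, then σ
1 →τ 2 →σ 4
2 →τ 1 →σ 2
3 →τ 5 →σ 5
4 →τ 3 →σ 3
5 →τ 4 →σ 1

σ∘τ = [4 2 5 3 1]


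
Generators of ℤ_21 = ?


g generates ℤ_n iff gcd(g,n) = 1
Prime factors of 21: 3, 7
Generators are g ∈ {1,...,20} not divisible by any of these primes.
Generators: {1, 2, 4, 5, 8, 10, 11, 13, 16, 17, 19, 20}
Number of generators = φ(21) = 12

Generators of ℤ_21 = {1, 2, 4, 5, 8, 10, 11, 13, 16, 17, 19, 20}


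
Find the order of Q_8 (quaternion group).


Q_8 = {±1, ±i, ±j, ±k}
|Q_8| = 8

|Q_8 (quaternion group)| = 8


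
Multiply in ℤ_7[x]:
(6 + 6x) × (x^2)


Expand and collect like terms; reduce coefficients mod 7:
x^0: 6·0 = 0 ≡ 0 (mod 7)
x^1: 6·0 + 6·0 = 0 ≡ 0 (mod 7)
x^2: 6·1 + 6·0 = 6 ≡ 6 (mod 7)
x^3: 6·1 = 6 ≡ 6 (mod 7)
Result: 6x^2 + 6x^3

f · g = 6x^2 + 6x^3


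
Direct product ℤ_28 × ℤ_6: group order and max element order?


|ℤ_28 × ℤ_6| = 28 × 6 = 168
Max element order = lcm(28,6) = 84
Cyclic? No (gcd=2)

|ℤ_28×ℤ_6| = 168, max element order = 84


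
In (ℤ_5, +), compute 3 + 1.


Operation: addition mod 5
3 + 1 = (a + b) mod 5 with a = 3, b = 1

3 + 1 = 4


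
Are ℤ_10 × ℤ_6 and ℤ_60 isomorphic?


Comparing ℤ_10 × ℤ_6 and ℤ_60:
gcd(10,6) = 2 ≠ 1. Max element order in ℤ_10×ℤ_6 is lcm(10,6) = 30 < 60, so it has no element of order 60

No, ℤ_10 × ℤ_6 ≇ ℤ_60


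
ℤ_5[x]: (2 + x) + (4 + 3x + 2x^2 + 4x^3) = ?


Add coefficients mod 5:
x^0: 2 + 4 = 1 (mod 5)
x^1: 1 + 3 = 4 (mod 5)
x^2: 0 + 2 = 2 (mod 5)
x^3: 0 + 4 = 4 (mod 5)
Result: 1 + 4x + 2x^2 + 4x^3

f + g = 1 + 4x + 2x^2 + 4x^3


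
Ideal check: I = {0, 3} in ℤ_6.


Check ideal conditions for I = {0, 3} in ℤ_6:
(1) I is an additive subgroup? Yes
(2) For r ∈ ℤ_6 and a ∈ I: r·a ∈ I? Yes

Yes, I is an ideal of ℤ_6


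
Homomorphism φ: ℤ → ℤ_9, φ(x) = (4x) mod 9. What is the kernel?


Kernel = preimage of identity
ker(φ) = {x ∈ ℤ : 4x ≡ 0 (mod 9)}. gcd(4,9) = 1, so 4x ≡ 0 (mod 9) ⟺ x ≡ 0 (mod 9/1 = 9). Hence ker(φ) = 9ℤ

ker(φ) = 9ℤ


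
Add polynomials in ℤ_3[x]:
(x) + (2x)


Add coefficients mod 3:
x^0: 0 + 0 = 0 (mod 3)
x^1: 1 + 2 = 0 (mod 3)
Result: 0

f + g = 0


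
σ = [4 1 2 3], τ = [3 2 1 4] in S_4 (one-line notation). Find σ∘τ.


σ∘τ: apply τ first, then σ
1 →τ 3 →σ 2
2 →τ 2 →σ 1
3 →τ 1 →σ 4
4 →τ 4 →σ 3

σ∘τ = [2 1 4 3]


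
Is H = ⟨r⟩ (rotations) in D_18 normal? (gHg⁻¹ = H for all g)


H = ⟨r⟩ (rotations) in D_18
The rotation subgroup ⟨r⟩ has index 2 in D_18, so it is normal

Yes, normal subgroup


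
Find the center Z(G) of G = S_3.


Z(G) = {g ∈ G | gx = xg for all x ∈ G}
S_n is non-abelian for n ≥ 3; Z(S_3) is trivial

Z(S_3) = {e}


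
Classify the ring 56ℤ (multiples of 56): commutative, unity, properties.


56ℤ is a commutative ring under +,× but has no multiplicative identity (1 ∉ 56ℤ); it has no zero divisors, but without unity it is not an integral domain
Commutative: Yes
Integral domain: No
Has unity: No

56ℤ (multiples of 56): Commutative=Yes, Unity=No


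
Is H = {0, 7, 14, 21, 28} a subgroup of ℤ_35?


Subgroup test for H = {0, 7, 14, 21, 28} in (ℤ_35, +):
(1) 0 ∈ H? Yes
(2) Closure: for all a,b ∈ H, (a+b) mod 35 ∈ H? Yes
(3) Inverses: for all a ∈ H, -a mod 35 ∈ H? Yes

Yes, H is a subgroup of ℤ_35


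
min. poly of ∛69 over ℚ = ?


∛69 satisfies x³ - 69 = 0, irreducible over ℚ (no rational root; 69 is not a perfect cube)

Minimal polynomial: x³ - 69


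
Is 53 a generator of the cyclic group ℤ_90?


g generates ℤ_n iff gcd(g, n) = 1
gcd(53, 90) = 1
Since gcd = 1, 53 is a generator.

Yes, 53 generates ℤ_90


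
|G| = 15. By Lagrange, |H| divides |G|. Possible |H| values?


Lagrange's theorem: |H| divides |G|
|G| = 15
Divisors of 15: 1, 3, 5, 15

Possible subgroup orders: {1, 3, 5, 15}


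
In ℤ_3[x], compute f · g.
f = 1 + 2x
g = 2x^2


Expand and collect like terms; reduce coefficients mod 3:
x^0: 1·0 = 0 ≡ 0 (mod 3)
x^1: 1·0 + 2·0 = 0 ≡ 0 (mod 3)
x^2: 1·2 + 2·0 = 2 ≡ 2 (mod 3)
x^3: 2·2 = 4 ≡ 1 (mod 3)
Result: 2x^2 + x^3

f · g = 2x^2 + x^3


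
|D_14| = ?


|D_n| = 2n (n rotations and n reflections)
|D_14| = 2×14 = 28

|D_14| = 28


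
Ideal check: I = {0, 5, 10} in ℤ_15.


Check ideal conditions for I = {0, 5, 10} in ℤ_15:
(1) I is an additive subgroup? Yes
(2) For r ∈ ℤ_15 and a ∈ I: r·a ∈ I? Yes

Yes, I is an ideal of ℤ_15


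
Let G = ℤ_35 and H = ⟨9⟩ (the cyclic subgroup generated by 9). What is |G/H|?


|⟨9⟩| = n / gcd(9, 35) = 35 / 1 = 35
H is normal (ℤ_35 is abelian).
|G/H| = |G| / |H| = 35 / 35 = 1

|G/H| = 1


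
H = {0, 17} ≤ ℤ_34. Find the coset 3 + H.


3 + H = {3 + h (mod 34) : h ∈ H}
3+0=3, 3+17=20

3 + H = {3, 20}


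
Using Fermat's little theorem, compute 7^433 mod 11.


Fermat's little theorem: if p is prime and gcd(a,p)=1, then a^(p-1) ≡ 1 (mod p)
p = 11 is prime, gcd(7,11) = 1
Reduce exponent: 433 mod 10 = 3
So 7^433 ≡ 7^3 (mod 11)
7^3 mod 11 = 2

7^433 ≡ 2 (mod 11)


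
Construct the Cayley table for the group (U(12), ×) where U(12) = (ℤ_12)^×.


Elements: {1, 5, 7, 11}
Operation: multiplication mod 12
Entry (a, b) = (a × b) mod 12

Cayley table:
   |  1 |  5 |  7 | 11
 1 |  1 |  5 |  7 | 11
 5 |  5 |  1 | 11 |  7
 7 |  7 | 11 |  1 |  5
11 | 11 |  7 |  5 |  1


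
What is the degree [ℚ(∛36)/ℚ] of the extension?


∛36 has minimal polynomial x³ - 36 (irreducible over ℚ since 36 is not a perfect cube)

[ℚ(∛36)/ℚ] = 3


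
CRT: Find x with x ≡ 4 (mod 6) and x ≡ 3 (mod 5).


m₁ = 6, m₂ = 5, gcd = 1, so CRT applies. M = m₁·m₂ = 30
Let M₁ = M/m₁ = 5, M₂ = M/m₂ = 6
Find y₁ ≡ M₁⁻¹ (mod m₁): 5⁻¹ ≡ 5 (mod 6)
Find y₂ ≡ M₂⁻¹ (mod m₂): 6⁻¹ ≡ 1 (mod 5)
x = a₁·M₁·y₁ + a₂·M₂·y₂ = 4·5·5 + 3·6·1 = 118
Reduce mod 30: x ≡ 28
Check: 28 mod 6 = 4 ✓, 28 mod 5 = 3 ✓

x ≡ 28 (mod 30)


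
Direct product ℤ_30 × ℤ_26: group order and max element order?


|ℤ_30 × ℤ_26| = 30 × 26 = 780
Max element order = lcm(30,26) = 390
Cyclic? No (gcd=2)

|ℤ_30×ℤ_26| = 780, max element order = 390


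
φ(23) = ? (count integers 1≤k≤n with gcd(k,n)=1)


φ(n) = count of k ∈ {1,...,n} with gcd(k,n)=1
Coprimes to 23: {1, 2, 3, 4, 5, 6, 7, 8, 9, 10, 11, 12, 13, 14, 15, 16, 17, 18, 19, 20, 21, 22}
Count: 22

φ(23) = 22


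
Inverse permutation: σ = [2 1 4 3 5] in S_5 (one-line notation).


To find σ⁻¹, swap domain and range:
σ(1) = 2 → σ⁻¹(2) = 1
σ(2) = 1 → σ⁻¹(1) = 2
σ(3) = 4 → σ⁻¹(4) = 3
σ(4) = 3 → σ⁻¹(3) = 4
σ(5) = 5 → σ⁻¹(5) = 5

σ⁻¹ = [2 1 4 3 5]


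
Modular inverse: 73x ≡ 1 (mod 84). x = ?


Use the extended Euclidean algorithm to write 1 = 73·s + 84·t; then s mod 84 is the inverse.
Euclidean algorithm:
  73 = 0·84 + 73
  84 = 1·73 + 11
  73 = 6·11 + 7
  11 = 1·7 + 4
  7 = 1·4 + 3
  4 = 1·3 + 1
  3 = 3·1 + 0
gcd(73,84) = 1
Back-substitution gives: 73·(-23) + 84·(20) = 1
So 73⁻¹ ≡ -23 ≡ 61 (mod 84)
Check: 73 × 61 = 4453 ≡ 1 (mod 84) ✓

73⁻¹ ≡ 61 (mod 84)


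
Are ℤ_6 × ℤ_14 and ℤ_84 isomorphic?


Comparing ℤ_6 × ℤ_14 and ℤ_84:
gcd(6,14) = 2 ≠ 1. Max element order in ℤ_6×ℤ_14 is lcm(6,14) = 42 < 84, so it has no element of order 84

No, ℤ_6 × ℤ_14 ≇ ℤ_84


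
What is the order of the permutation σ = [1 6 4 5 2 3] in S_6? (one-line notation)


Cycle decomposition: (2 6 3 4 5)
Cycle lengths: 5
Order = lcm(5) = 5

ord(σ) = 5


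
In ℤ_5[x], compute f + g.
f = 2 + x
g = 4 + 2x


Add coefficients mod 5:
x^0: 2 + 4 = 1 (mod 5)
x^1: 1 + 2 = 3 (mod 5)
Result: 1 + 3x

f + g = 1 + 3x


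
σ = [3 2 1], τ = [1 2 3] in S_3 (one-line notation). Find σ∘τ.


σ∘τ: apply τ first, then σ
1 →τ 1 →σ 3
2 →τ 2 →σ 2
3 →τ 3 →σ 1

σ∘τ = [3 2 1]


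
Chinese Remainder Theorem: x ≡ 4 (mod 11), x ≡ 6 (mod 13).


m₁ = 11, m₂ = 13, gcd = 1, so CRT applies. M = m₁·m₂ = 143
Let M₁ = M/m₁ = 13, M₂ = M/m₂ = 11
Find y₁ ≡ M₁⁻¹ (mod m₁): 13⁻¹ ≡ 6 (mod 11)
Find y₂ ≡ M₂⁻¹ (mod m₂): 11⁻¹ ≡ 6 (mod 13)
x = a₁·M₁·y₁ + a₂·M₂·y₂ = 4·13·6 + 6·11·6 = 708
Reduce mod 143: x ≡ 136
Check: 136 mod 11 = 4 ✓, 136 mod 13 = 6 ✓

x ≡ 136 (mod 143)


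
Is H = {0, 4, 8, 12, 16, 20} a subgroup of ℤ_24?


Subgroup test for H = {0, 4, 8, 12, 16, 20} in (ℤ_24, +):
(1) 0 ∈ H? Yes
(2) Closure: for all a,b ∈ H, (a+b) mod 24 ∈ H? Yes
(3) Inverses: for all a ∈ H, -a mod 24 ∈ H? Yes

Yes, H is a subgroup of ℤ_24


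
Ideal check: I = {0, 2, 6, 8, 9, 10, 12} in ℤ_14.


Check ideal conditions for I = {0, 2, 6, 8, 9, 10, 12} in ℤ_14:
(1) I is an additive subgroup? No
(2) For r ∈ ℤ_14 and a ∈ I: r·a ∈ I? No  [counterexample: r=2, a=2, r·a mod 14 = 4 ∉ I]

No, I is not an ideal of ℤ_14


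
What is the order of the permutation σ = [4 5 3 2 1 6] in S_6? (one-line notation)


Cycle decomposition: (1 4 2 5)
Cycle lengths: 4
Order = lcm(4) = 4

ord(σ) = 4


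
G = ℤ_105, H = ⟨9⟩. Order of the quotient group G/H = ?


|⟨9⟩| = n / gcd(9, 105) = 105 / 3 = 35
H is normal (ℤ_105 is abelian).
|G/H| = |G| / |H| = 105 / 35 = 3

|G/H| = 3


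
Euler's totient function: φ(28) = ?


φ(n) = count of k ∈ {1,...,n} with gcd(k,n)=1
Coprimes to 28: {1, 3, 5, 9, 11, 13, 15, 17, 19, 23, 25, 27}
Count: 12

φ(28) = 12


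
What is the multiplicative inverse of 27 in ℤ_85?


Use the extended Euclidean algorithm to write 1 = 27·s + 85·t; then s mod 85 is the inverse.
Euclidean algorithm:
  27 = 0·85 + 27
  85 = 3·27 + 4
  27 = 6·4 + 3
  4 = 1·3 + 1
  3 = 3·1 + 0
gcd(27,85) = 1
Back-substitution gives: 27·(-22) + 85·(7) = 1
So 27⁻¹ ≡ -22 ≡ 63 (mod 85)
Check: 27 × 63 = 1701 ≡ 1 (mod 85) ✓

27⁻¹ ≡ 63 (mod 85)


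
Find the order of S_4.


|S_n| = n! (number of permutations of n symbols)
|S_4| = 4! = 24

|S_4| = 24


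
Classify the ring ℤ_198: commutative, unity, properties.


ℤ_198 is a commutative ring with unity 1; 198 = 2×99 is composite, so 2·99 ≡ 0 gives zero divisors (not an integral domain)
Commutative: Yes
Integral domain: No
Has unity: Yes

ℤ_198: Commutative=Yes, Unity=Yes


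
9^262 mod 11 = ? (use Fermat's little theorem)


Fermat's little theorem: if p is prime and gcd(a,p)=1, then a^(p-1) ≡ 1 (mod p)
p = 11 is prime, gcd(9,11) = 1
Reduce exponent: 262 mod 10 = 2
So 9^262 ≡ 9^2 (mod 11)
9^2 mod 11 = 4

9^262 ≡ 4 (mod 11)


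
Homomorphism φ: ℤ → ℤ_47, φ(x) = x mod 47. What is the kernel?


Kernel = preimage of identity
ker(φ) = {x ∈ ℤ : x ≡ 0 (mod 47)} = 47ℤ = {0, ±47, ±94, ...}

ker(φ) = 47ℤ


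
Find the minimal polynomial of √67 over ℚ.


√67 satisfies x² - 67 = 0, irreducible over ℚ since 67 is squarefree

Minimal polynomial: x² - 67


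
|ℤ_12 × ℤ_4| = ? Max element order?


|ℤ_12 × ℤ_4| = 12 × 4 = 48
Max element order = lcm(12,4) = 12
Cyclic? No (gcd=4)

|ℤ_12×ℤ_4| = 48, max element order = 12


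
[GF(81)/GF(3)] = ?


GF(81) = GF(3^4), so the extension degree is 4

[GF(81)/GF(3)] = 4


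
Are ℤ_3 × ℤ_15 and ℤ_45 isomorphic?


Comparing ℤ_3 × ℤ_15 and ℤ_45:
gcd(3,15) = 3 ≠ 1. Max element order in ℤ_3×ℤ_15 is lcm(3,15) = 15 < 45, so it has no element of order 45

No, ℤ_3 × ℤ_15 ≇ ℤ_45


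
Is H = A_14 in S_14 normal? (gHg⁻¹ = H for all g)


H = A_14 in S_14
A_14 has index 2 in S_14, and every subgroup of index 2 is normal

Yes, normal subgroup


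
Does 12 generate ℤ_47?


g generates ℤ_n iff gcd(g, n) = 1
gcd(12, 47) = 1
Since gcd = 1, 12 is a generator.

Yes, 12 generates ℤ_47


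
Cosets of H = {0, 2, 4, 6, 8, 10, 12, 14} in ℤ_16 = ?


H = {0, 2, 4, 6, 8, 10, 12, 14}, |H| = 8
Number of cosets = |G|/|H| = 16/8 = 2
0 + H = {0, 2, 4, 6, 8, 10, 12, 14}
1 + H = {1, 3, 5, 7, 9, 11, 13, 15}

Cosets: 0+H={0,2,4,6,8,10,12,14}; 1+H={1,3,5,7,9,11,13,15}


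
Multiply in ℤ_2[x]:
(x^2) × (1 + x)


Expand and collect like terms; reduce coefficients mod 2:
x^0: 0·1 = 0 ≡ 0 (mod 2)
x^1: 0·1 + 0·1 = 0 ≡ 0 (mod 2)
x^2: 0·1 + 1·1 = 1 ≡ 1 (mod 2)
x^3: 1·1 = 1 ≡ 1 (mod 2)
Result: x^2 + x^3

f · g = x^2 + x^3


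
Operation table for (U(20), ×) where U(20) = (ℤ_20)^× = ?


Elements: {1, 3, 7, 9, 11, 13, 17, 19}
Operation: multiplication mod 20
Entry (a, b) = (a × b) mod 20

Cayley table:
   |  1 |  3 |  7 |  9 | 11 | 13 | 17 | 19
 1 |  1 |  3 |  7 |  9 | 11 | 13 | 17 | 19
 3 |  3 |  9 |  1 |  7 | 13 | 19 | 11 | 17
 7 |  7 |  1 |  9 |  3 | 17 | 11 | 19 | 13
 9 |  9 |  7 |  3 |  1 | 19 | 17 | 13 | 11
11 | 11 | 13 | 17 | 19 |  1 |  3 |  7 |  9
13 | 13 | 19 | 11 | 17 |  3 |  9 |  1 |  7
17 | 17 | 11 | 19 | 13 |  7 |  1 |  9 |  3
19 | 19 | 17 | 13 | 11 |  9 |  7 |  3 |  1


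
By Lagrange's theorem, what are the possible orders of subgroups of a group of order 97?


Lagrange's theorem: |H| divides |G|
|G| = 97
Divisors of 97: 1, 97

Possible subgroup orders: {1, 97}


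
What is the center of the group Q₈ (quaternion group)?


Z(G) = {g ∈ G | gx = xg for all x ∈ G}
In Q₈ = {±1, ±i, ±j, ±k}, only ±1 commute with every element

Z(Q₈ (quaternion group)) = {1, -1}


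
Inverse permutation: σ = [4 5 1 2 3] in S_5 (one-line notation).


To find σ⁻¹, swap domain and range:
σ(1) = 4 → σ⁻¹(4) = 1
σ(2) = 5 → σ⁻¹(5) = 2
σ(3) = 1 → σ⁻¹(1) = 3
σ(4) = 2 → σ⁻¹(2) = 4
σ(5) = 3 → σ⁻¹(3) = 5

σ⁻¹ = [3 4 5 1 2]


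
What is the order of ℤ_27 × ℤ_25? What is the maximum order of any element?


|ℤ_27 × ℤ_25| = 27 × 25 = 675
Max element order = lcm(27,25) = 675
Cyclic? Yes (gcd=1)

|ℤ_27×ℤ_25| = 675, max element order = 675


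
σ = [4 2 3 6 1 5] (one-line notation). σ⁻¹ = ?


To find σ⁻¹, swap domain and range:
σ(1) = 4 → σ⁻¹(4) = 1
σ(2) = 2 → σ⁻¹(2) = 2
σ(3) = 3 → σ⁻¹(3) = 3
σ(4) = 6 → σ⁻¹(6) = 4
σ(5) = 1 → σ⁻¹(1) = 5
σ(6) = 5 → σ⁻¹(5) = 6

σ⁻¹ = [5 2 3 1 6 4]


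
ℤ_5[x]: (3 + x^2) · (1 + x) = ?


Expand and collect like terms; reduce coefficients mod 5:
x^0: 3·1 = 3 ≡ 3 (mod 5)
x^1: 3·1 + 0·1 = 3 ≡ 3 (mod 5)
x^2: 0·1 + 1·1 = 1 ≡ 1 (mod 5)
x^3: 1·1 = 1 ≡ 1 (mod 5)
Result: 3 + 3x + x^2 + x^3

f · g = 3 + 3x + x^2 + x^3


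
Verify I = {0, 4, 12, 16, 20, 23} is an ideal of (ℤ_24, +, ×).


Check ideal conditions for I = {0, 4, 12, 16, 20, 23} in ℤ_24:
(1) I is an additive subgroup? No
(2) For r ∈ ℤ_24 and a ∈ I: r·a ∈ I? No  [counterexample: r=2, a=4, r·a mod 24 = 8 ∉ I]

No, I is not an ideal of ℤ_24


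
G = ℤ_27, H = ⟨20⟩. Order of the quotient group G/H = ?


|⟨20⟩| = n / gcd(20, 27) = 27 / 1 = 27
H is normal (ℤ_27 is abelian).
|G/H| = |G| / |H| = 27 / 27 = 1

|G/H| = 1


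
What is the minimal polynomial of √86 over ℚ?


√86 satisfies x² - 86 = 0, irreducible over ℚ since 86 is squarefree

Minimal polynomial: x² - 86
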